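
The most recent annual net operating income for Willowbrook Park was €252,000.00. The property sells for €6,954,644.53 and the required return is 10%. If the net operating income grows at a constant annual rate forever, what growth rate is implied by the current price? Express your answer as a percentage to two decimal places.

P = D₀(1+g)/(r−g) ⇒ P(r−g) = D₀(1+g) ⇒ g(P+D₀) = P·r − D₀
g = (P·r − D₀)/(P + D₀) = (€6,954,644.53×0.1 − €252,000.00) / (€6,954,644.53 + €252,000.00) = 0.061535

6.15%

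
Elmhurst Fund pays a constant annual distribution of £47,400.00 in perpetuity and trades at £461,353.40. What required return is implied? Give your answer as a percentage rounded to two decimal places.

P = C/r ⇒ r = C/P = £47,400.00/£461,353.40 = 0.102741

10.27%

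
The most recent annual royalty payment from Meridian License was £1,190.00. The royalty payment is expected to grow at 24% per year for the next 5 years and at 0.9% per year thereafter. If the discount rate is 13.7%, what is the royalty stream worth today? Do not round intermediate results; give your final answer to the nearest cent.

D_1 = 1475.60000
D_2 = 1829.74400
D_3 = 2268.88256
D_4 = 2813.41437
D_5 = 3488.63382
Terminal value at year 5: TV = D_5×(1+g_2)/(r−g_2) = 3520.03153/0.128 = 27500.24632
P_0 = D_1/(1+r)^1 + D_2/(1+r)^2 + D_3/(1+r)^3 + D_4/(1+r)^4 + D_5/(1+r)^5 + TV/(1+r)^5
    = 1297.80123 + 1415.36810 + 1543.58526 + 1683.41752 + 1835.91709 + 14472.19016 = 22248.27936

£22248.28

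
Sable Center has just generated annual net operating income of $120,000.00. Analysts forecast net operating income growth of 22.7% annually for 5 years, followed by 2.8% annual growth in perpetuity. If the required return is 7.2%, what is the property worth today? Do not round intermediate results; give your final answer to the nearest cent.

$6423902.99

D_1 = 147240.00000
D_2 = 180663.48000
D_3 = 221674.08996
D_4 = 271994.10838
D_5 = 333736.77098
Terminal value at year 5: TV = D_5×(1+g_2)/(r−g_2) = 343081.40057/0.044 = 7797304.55843
P_0 = D_1/(1+r)^1 + D_2/(1+r)^2 + D_3/(1+r)^3 + D_4/(1+r)^4 + D_5/(1+r)^5 + TV/(1+r)^5
    = 137350.74627 + 157210.22917 + 179941.18581 + 205958.80130 + 235738.29216 + 5507703.73502 = 6423902.98974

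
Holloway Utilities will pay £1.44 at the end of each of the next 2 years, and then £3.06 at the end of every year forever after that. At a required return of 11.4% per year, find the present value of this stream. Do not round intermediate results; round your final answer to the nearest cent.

PV of 2-year annuity: £1.44 × [1 − (1+0.114)^−2] / 0.114 = 2.45300
Perpetuity value at year 2: £3.06 / 0.114 = 26.84211
PV of perpetuity: 26.84211 / (1+0.114)^2 = 21.62949
Total PV = 2.45300 + 21.62949 = 24.08248

£24.08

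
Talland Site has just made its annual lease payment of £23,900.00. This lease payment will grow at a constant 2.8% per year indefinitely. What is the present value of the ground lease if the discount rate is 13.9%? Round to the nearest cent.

£221344.14

D₁ = D₀ × (1 + g) = £23,900.00 × 1.028 = £24,569.2000
Growing perpetuity: P = D₁ / (r − g) = £24,569.2000 / (0.139 − 0.028) = £221,344.14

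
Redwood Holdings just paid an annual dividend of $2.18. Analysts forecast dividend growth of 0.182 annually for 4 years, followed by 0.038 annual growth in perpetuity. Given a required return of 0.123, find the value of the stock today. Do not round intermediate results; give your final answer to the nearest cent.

$42.60

D_1 = 2.57676
D_2 = 3.04573
D_3 = 3.60005
D_4 = 4.25526
Terminal value at year 4: TV = D_4×(1+g_2)/(r−g_2) = 4.41696/0.085 = 51.96427
P_0 = D_1/(1+r)^1 + D_2/(1+r)^2 + D_3/(1+r)^3 + D_4/(1+r)^4 + TV/(1+r)^4
    = 2.29453 + 2.41508 + 2.54197 + 2.67551 + 32.67276 = 42.59985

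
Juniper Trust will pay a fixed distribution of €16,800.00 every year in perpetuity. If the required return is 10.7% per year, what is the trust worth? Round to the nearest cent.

€157009.35

Level perpetuity: PV = C / r = €16,800.00 / 0.107 = €157,009.35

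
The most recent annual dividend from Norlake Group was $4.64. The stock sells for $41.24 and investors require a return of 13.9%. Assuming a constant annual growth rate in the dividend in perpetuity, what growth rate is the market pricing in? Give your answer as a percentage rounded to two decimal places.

2.38%

P = D₀(1+g)/(r−g) ⇒ P(r−g) = D₀(1+g) ⇒ g(P+D₀) = P·r − D₀
g = (P·r − D₀)/(P + D₀) = ($41.24×0.139 − $4.64) / ($41.24 + $4.64) = 0.023809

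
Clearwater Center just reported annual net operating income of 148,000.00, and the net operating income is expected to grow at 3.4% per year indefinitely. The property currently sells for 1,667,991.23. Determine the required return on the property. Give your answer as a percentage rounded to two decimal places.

12.57%

D₁ = 148,000.00 × 1.034 = 153,032.0000
P = D₁/(r − g) ⇒ r = D₁/P + g = 153,032.0000/1,667,991.23 + 0.034 = 0.091746 + 0.034 = 0.125746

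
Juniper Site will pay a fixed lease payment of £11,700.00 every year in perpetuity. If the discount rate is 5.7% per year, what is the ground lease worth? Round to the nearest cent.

Level perpetuity: PV = C / r = £11,700.00 / 0.057 = £205,263.16

£205263.16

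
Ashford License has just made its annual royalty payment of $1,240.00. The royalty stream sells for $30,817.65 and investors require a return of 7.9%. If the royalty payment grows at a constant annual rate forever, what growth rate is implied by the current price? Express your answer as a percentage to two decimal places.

P = D₀(1+g)/(r−g) ⇒ P(r−g) = D₀(1+g) ⇒ g(P+D₀) = P·r − D₀
g = (P·r − D₀)/(P + D₀) = ($30,817.65×0.079 − $1,240.00) / ($30,817.65 + $1,240.00) = 0.037264

3.73%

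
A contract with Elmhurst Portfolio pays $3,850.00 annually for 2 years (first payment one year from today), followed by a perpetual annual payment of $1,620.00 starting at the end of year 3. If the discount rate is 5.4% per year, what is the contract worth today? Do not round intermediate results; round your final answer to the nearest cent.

$34123.10

PV of 2-year annuity: $3,850.00 × [1 − (1+0.054)^−2] / 0.054 = 7118.35998
Perpetuity value at year 2: $1,620.00 / 0.054 = 30000.00000
PV of perpetuity: 30000.00000 / (1+0.054)^2 = 27004.74203
Total PV = 7118.35998 + 27004.74203 = 34123.10202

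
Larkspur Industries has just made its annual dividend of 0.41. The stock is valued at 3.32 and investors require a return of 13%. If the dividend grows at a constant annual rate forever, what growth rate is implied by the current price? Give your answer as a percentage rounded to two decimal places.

0.58%

P = D₀(1+g)/(r−g) ⇒ P(r−g) = D₀(1+g) ⇒ g(P+D₀) = P·r − D₀
g = (P·r − D₀)/(P + D₀) = (3.32×0.13 − 0.41) / (3.32 + 0.41) = 0.005791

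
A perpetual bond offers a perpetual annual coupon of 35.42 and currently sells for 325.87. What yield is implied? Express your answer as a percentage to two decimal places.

P = C/r ⇒ r = C/P = 35.42/325.87 = 0.108694

10.87%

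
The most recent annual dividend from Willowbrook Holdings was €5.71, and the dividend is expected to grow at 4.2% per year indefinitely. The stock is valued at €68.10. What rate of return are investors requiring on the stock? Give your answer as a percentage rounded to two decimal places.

12.94%

D₁ = €5.71 × 1.042 = €5.9498
P = D₁/(r − g) ⇒ r = D₁/P + g = €5.9498/€68.10 + 0.042 = 0.087369 + 0.042 = 0.129369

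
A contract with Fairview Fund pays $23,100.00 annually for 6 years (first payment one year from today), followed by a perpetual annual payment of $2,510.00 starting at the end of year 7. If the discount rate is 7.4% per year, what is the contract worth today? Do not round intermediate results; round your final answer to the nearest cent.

$130861.69

PV of 6-year annuity: $23,100.00 × [1 − (1+0.074)^−6] / 0.074 = 108760.46515
Perpetuity value at year 6: $2,510.00 / 0.074 = 33918.91892
PV of perpetuity: 33918.91892 / (1+0.074)^6 = 22101.22335
Total PV = 108760.46515 + 22101.22335 = 130861.68851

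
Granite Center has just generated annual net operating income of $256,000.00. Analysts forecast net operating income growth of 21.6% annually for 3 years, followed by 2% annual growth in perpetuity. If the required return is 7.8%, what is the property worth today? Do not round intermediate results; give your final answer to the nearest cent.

D_1 = 311296.00000
D_2 = 378535.93600
D_3 = 460299.69818
Terminal value at year 3: TV = D_3×(1+g_2)/(r−g_2) = 469505.69214/0.058 = 8094925.72654
P_0 = D_1/(1+r)^1 + D_2/(1+r)^2 + D_3/(1+r)^3 + TV/(1+r)^3
    = 288771.79963 + 325738.87602 + 367438.28686 + 6461845.73451 = 7443794.69702

$7443794.70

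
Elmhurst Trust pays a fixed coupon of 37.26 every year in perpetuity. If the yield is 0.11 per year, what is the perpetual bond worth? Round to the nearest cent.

338.73

Level perpetuity: PV = C / r = 37.26 / 0.11 = 338.73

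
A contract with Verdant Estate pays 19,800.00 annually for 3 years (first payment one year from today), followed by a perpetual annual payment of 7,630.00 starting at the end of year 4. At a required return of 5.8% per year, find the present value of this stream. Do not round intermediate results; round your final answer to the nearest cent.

164203.03

PV of 3-year annuity: 19,800.00 × [1 − (1+0.058)^−3] / 0.058 = 53122.09055
Perpetuity value at year 3: 7,630.00 / 0.058 = 131551.72414
PV of perpetuity: 131551.72414 / (1+0.058)^3 = 111080.93874
Total PV = 53122.09055 + 111080.93874 = 164203.02929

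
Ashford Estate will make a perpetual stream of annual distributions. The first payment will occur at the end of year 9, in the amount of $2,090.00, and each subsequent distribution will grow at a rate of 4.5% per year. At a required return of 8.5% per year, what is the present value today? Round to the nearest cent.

Value at end of year 8: C₁ / (r − g) = $2,090.00 / (0.085 − 0.045) = $52,250.0000
Discount to today: PV = $52,250.0000 / (1 + 0.085)^8 = $52,250.0000 / 1.920604 = $27,204.98

$27204.98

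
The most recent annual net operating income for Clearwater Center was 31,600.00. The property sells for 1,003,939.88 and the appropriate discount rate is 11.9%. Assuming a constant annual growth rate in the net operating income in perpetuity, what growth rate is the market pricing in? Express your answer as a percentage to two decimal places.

8.49%

P = D₀(1+g)/(r−g) ⇒ P(r−g) = D₀(1+g) ⇒ g(P+D₀) = P·r − D₀
g = (P·r − D₀)/(P + D₀) = (1,003,939.88×0.119 − 31,600.00) / (1,003,939.88 + 31,600.00) = 0.084853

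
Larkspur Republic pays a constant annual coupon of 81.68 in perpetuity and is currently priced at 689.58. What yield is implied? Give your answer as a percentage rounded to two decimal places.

11.84%

P = C/r ⇒ r = C/P = 81.68/689.58 = 0.118449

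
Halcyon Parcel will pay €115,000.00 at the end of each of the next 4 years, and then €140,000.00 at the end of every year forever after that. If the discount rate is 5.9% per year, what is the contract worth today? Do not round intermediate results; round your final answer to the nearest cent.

€2286054.98

PV of 4-year annuity: €115,000.00 × [1 − (1+0.059)^−4] / 0.059 = 399401.31748
Perpetuity value at year 4: €140,000.00 / 0.059 = 2372881.35593
PV of perpetuity: 2372881.35593 / (1+0.059)^4 = 1886653.66509
Total PV = 399401.31748 + 1886653.66509 = 2286054.98257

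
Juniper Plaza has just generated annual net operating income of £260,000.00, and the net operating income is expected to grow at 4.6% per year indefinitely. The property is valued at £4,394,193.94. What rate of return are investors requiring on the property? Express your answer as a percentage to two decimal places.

D₁ = £260,000.00 × 1.046 = £271,960.0000
P = D₁/(r − g) ⇒ r = D₁/P + g = £271,960.0000/£4,394,193.94 + 0.046 = 0.061891 + 0.046 = 0.107891

10.79%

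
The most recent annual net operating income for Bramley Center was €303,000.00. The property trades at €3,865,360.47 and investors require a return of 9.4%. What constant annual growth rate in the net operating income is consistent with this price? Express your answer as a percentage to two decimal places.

P = D₀(1+g)/(r−g) ⇒ P(r−g) = D₀(1+g) ⇒ g(P+D₀) = P·r − D₀
g = (P·r − D₀)/(P + D₀) = (€3,865,360.47×0.094 − €303,000.00) / (€3,865,360.47 + €303,000.00) = 0.014477

1.45%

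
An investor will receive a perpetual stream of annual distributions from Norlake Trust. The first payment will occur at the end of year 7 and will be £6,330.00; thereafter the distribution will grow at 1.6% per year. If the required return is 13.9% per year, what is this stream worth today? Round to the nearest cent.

£23569.82

Value at end of year 6: C₁ / (r − g) = £6,330.00 / (0.139 − 0.016) = £51,463.4146
Discount to today: PV = £51,463.4146 / (1 + 0.139)^6 = £51,463.4146 / 2.183445 = £23,569.82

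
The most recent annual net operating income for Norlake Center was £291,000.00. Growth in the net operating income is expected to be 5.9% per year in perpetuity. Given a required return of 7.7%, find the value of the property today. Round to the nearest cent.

D₁ = D₀ × (1 + g) = £291,000.00 × 1.059 = £308,169.0000
Growing perpetuity: P = D₁ / (r − g) = £308,169.0000 / (0.077 − 0.059) = £17,120,500.00

£17120500.00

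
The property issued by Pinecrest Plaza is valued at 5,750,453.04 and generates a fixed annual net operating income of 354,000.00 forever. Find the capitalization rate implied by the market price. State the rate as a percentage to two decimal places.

P = C/r ⇒ r = C/P = 354,000.00/5,750,453.04 = 0.061560

6.16%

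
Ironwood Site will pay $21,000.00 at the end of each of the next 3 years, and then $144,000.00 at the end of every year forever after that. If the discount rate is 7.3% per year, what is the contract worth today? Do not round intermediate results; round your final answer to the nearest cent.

PV of 3-year annuity: $21,000.00 × [1 − (1+0.073)^−3] / 0.073 = 54809.95913
Perpetuity value at year 3: $144,000.00 / 0.073 = 1972602.73973
PV of perpetuity: 1972602.73973 / (1+0.073)^3 = 1596763.01999
Total PV = 54809.95913 + 1596763.01999 = 1651572.97912

$1651572.98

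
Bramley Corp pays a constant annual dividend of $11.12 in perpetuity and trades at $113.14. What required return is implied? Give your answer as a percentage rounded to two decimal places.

9.83%

P = C/r ⇒ r = C/P = $11.12/$113.14 = 0.098285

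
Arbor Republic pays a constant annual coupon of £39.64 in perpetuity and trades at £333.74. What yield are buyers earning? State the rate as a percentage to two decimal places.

11.88%

P = C/r ⇒ r = C/P = £39.64/£333.74 = 0.118775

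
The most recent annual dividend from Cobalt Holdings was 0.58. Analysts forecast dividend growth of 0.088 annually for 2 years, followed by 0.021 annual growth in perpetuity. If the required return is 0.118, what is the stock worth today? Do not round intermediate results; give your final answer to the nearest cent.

6.90

D_1 = 0.63104
D_2 = 0.68657
Terminal value at year 2: TV = D_2×(1+g_2)/(r−g_2) = 0.70099/0.097 = 7.22670
P_0 = D_1/(1+r)^1 + D_2/(1+r)^2 + TV/(1+r)^2
    = 0.56444 + 0.54929 + 5.78171 = 6.89544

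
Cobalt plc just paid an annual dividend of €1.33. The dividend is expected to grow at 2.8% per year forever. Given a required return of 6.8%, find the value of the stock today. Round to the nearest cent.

D₁ = D₀ × (1 + g) = €1.33 × 1.028 = €1.3672
Growing perpetuity: P = D₁ / (r − g) = €1.3672 / (0.068 − 0.028) = €34.18

€34.18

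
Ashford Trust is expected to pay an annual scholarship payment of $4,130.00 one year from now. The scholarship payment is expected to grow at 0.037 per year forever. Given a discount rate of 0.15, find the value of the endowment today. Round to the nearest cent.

Growing perpetuity: P = D₁ / (r − g) = $4,130.0000 / (0.15 − 0.037) = $36,548.67

$36548.67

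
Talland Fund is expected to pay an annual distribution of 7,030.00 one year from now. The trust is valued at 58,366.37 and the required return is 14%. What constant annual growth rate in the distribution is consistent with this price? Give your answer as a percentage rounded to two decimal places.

1.96%

P = D₁/(r−g) ⇒ g = r − D₁/P = 0.14 − 7,030.00/58,366.37 = 0.019554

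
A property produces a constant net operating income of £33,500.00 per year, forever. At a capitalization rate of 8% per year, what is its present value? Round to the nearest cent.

£418750.00

Level perpetuity: PV = C / r = £33,500.00 / 0.08 = £418,750.00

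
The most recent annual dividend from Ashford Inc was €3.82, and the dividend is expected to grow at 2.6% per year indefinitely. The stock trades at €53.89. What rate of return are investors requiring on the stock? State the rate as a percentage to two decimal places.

9.87%

D₁ = €3.82 × 1.026 = €3.9193
P = D₁/(r − g) ⇒ r = D₁/P + g = €3.9193/€53.89 + 0.026 = 0.072728 + 0.026 = 0.098728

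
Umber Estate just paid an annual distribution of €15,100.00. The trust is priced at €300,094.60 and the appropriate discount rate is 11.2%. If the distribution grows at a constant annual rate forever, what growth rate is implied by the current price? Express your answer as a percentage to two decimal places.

P = D₀(1+g)/(r−g) ⇒ P(r−g) = D₀(1+g) ⇒ g(P+D₀) = P·r − D₀
g = (P·r − D₀)/(P + D₀) = (€300,094.60×0.112 − €15,100.00) / (€300,094.60 + €15,100.00) = 0.058728

5.87%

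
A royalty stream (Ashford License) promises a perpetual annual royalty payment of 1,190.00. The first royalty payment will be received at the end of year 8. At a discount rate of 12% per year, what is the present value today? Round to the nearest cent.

4485.80

Value at end of year 7: C / r = 1,190.00 / 0.12 = 9,916.6667
Discount to today: PV = 9,916.6667 / (1 + 0.12)^7 = 9,916.6667 / 2.210681 = 4,485.80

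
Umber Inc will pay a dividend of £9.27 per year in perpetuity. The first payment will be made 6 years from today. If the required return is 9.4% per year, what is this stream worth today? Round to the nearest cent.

Value at end of year 5: C / r = £9.27 / 0.094 = £98.6170
Discount to today: PV = £98.6170 / (1 + 0.094)^5 = £98.6170 / 1.567064 = £62.93

£62.93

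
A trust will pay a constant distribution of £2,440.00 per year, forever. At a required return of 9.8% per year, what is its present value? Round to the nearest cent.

£24897.96

Level perpetuity: PV = C / r = £2,440.00 / 0.098 = £24,897.96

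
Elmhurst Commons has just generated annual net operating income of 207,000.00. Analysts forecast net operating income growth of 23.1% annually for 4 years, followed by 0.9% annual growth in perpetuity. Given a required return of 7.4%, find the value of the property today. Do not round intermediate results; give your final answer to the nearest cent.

6723947.66

D_1 = 254817.00000
D_2 = 313679.72700
D_3 = 386139.74394
D_4 = 475338.02479
Terminal value at year 4: TV = D_4×(1+g_2)/(r−g_2) = 479616.06701/0.065 = 7378708.72322
P_0 = D_1/(1+r)^1 + D_2/(1+r)^2 + D_3/(1+r)^3 + D_4/(1+r)^4 + TV/(1+r)^4
    = 237259.77654 + 271943.00272 + 311696.30944 + 357260.85375 + 5545787.71433 = 6723947.65677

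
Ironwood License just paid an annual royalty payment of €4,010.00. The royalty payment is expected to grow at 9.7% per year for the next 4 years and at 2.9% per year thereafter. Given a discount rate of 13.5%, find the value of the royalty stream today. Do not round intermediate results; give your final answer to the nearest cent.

€48711.76

D_1 = 4398.97000
D_2 = 4825.67009
D_3 = 5293.76009
D_4 = 5807.25482
Terminal value at year 4: TV = D_4×(1+g_2)/(r−g_2) = 5975.66521/0.106 = 56374.20007
P_0 = D_1/(1+r)^1 + D_2/(1+r)^2 + D_3/(1+r)^3 + D_4/(1+r)^4 + TV/(1+r)^4
    = 3875.74449 + 3745.98388 + 3620.56768 + 3499.35044 + 33970.10946 = 48711.75596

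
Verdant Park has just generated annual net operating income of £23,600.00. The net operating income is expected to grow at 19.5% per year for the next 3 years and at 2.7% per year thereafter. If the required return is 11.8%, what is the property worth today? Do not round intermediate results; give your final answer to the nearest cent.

D_1 = 28202.00000
D_2 = 33701.39000
D_3 = 40273.16105
Terminal value at year 3: TV = D_3×(1+g_2)/(r−g_2) = 41360.53640/0.091 = 454511.38899
P_0 = D_1/(1+r)^1 + D_2/(1+r)^2 + D_3/(1+r)^3 + TV/(1+r)^3
    = 25225.40250 + 26962.75134 + 28819.75657 + 325251.53844 = 406259.44885

£406259.45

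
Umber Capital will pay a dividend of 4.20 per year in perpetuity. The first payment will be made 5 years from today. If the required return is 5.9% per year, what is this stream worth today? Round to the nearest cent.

56.60

Value at end of year 4: C / r = 4.20 / 0.059 = 71.1864
Discount to today: PV = 71.1864 / (1 + 0.059)^4 = 71.1864 / 1.257720 = 56.60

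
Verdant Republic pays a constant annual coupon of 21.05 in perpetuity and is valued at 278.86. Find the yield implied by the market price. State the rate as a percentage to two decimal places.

P = C/r ⇒ r = C/P = 21.05/278.86 = 0.075486

7.55%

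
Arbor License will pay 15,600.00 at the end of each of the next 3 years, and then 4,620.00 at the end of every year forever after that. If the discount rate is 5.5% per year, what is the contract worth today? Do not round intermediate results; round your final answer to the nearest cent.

PV of 3-year annuity: 15,600.00 × [1 − (1+0.055)^−3] / 0.055 = 42087.76070
Perpetuity value at year 3: 4,620.00 / 0.055 = 84000.00000
PV of perpetuity: 84000.00000 / (1+0.055)^3 = 71535.54779
Total PV = 42087.76070 + 71535.54779 = 113623.30850

113623.31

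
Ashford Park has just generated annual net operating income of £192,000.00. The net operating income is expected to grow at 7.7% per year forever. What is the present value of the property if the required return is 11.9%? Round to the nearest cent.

£4923428.57

D₁ = D₀ × (1 + g) = £192,000.00 × 1.077 = £206,784.0000
Growing perpetuity: P = D₁ / (r − g) = £206,784.0000 / (0.119 − 0.077) = £4,923,428.57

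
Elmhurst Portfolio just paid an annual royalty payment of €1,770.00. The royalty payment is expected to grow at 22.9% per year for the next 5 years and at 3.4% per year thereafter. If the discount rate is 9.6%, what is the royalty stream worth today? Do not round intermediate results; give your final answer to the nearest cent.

€64979.94

D_1 = 2175.33000
D_2 = 2673.48057
D_3 = 3285.70762
D_4 = 4038.13467
D_5 = 4962.86750
Terminal value at year 5: TV = D_5×(1+g_2)/(r−g_2) = 5131.60500/0.062 = 82767.82257
P_0 = D_1/(1+r)^1 + D_2/(1+r)^2 + D_3/(1+r)^3 + D_4/(1+r)^4 + D_5/(1+r)^5 + TV/(1+r)^5
    = 1984.79015 + 2225.64515 + 2495.72801 + 2798.58551 + 3138.19488 + 52336.99210 = 64979.93580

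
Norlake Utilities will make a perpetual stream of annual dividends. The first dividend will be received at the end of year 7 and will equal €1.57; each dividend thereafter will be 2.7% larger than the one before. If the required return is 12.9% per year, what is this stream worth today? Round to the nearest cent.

Value at end of year 6: C₁ / (r − g) = €1.57 / (0.129 − 0.027) = €15.3922
Discount to today: PV = €15.3922 / (1 + 0.129)^6 = €15.3922 / 2.070922 = €7.43

€7.43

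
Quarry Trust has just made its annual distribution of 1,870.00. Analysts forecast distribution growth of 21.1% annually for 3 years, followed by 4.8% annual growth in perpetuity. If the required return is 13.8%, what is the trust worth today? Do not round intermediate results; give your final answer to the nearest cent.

D_1 = 2264.57000
D_2 = 2742.39427
D_3 = 3321.03946
Terminal value at year 3: TV = D_3×(1+g_2)/(r−g_2) = 3480.44936/0.09 = 38671.65950
P_0 = D_1/(1+r)^1 + D_2/(1+r)^2 + D_3/(1+r)^3 + TV/(1+r)^3
    = 1989.95606 + 2117.60702 + 2253.44649 + 26240.13246 = 32601.14203

32601.14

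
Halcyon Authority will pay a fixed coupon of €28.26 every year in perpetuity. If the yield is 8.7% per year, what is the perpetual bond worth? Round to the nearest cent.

€324.83

Level perpetuity: PV = C / r = €28.26 / 0.087 = €324.83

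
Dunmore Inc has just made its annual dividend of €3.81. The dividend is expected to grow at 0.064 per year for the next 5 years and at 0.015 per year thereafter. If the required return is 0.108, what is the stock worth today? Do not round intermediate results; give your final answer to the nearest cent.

D_1 = 4.05384
D_2 = 4.31329
D_3 = 4.58934
D_4 = 4.88305
D_5 = 5.19557
Terminal value at year 5: TV = D_5×(1+g_2)/(r−g_2) = 5.27350/0.093 = 56.70433
P_0 = D_1/(1+r)^1 + D_2/(1+r)^2 + D_3/(1+r)^3 + D_4/(1+r)^4 + D_5/(1+r)^5 + TV/(1+r)^5
    = 3.65870 + 3.51341 + 3.37389 + 3.23991 + 3.11125 + 33.95607 = 50.85322

€50.85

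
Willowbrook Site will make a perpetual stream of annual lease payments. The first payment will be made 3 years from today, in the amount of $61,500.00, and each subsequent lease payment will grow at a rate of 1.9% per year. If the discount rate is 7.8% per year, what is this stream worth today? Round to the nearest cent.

Value at end of year 2: C₁ / (r − g) = $61,500.00 / (0.078 − 0.019) = $1,042,372.8814
Discount to today: PV = $1,042,372.8814 / (1 + 0.078)^2 = $1,042,372.8814 / 1.162084 = $896,985.83

$896985.83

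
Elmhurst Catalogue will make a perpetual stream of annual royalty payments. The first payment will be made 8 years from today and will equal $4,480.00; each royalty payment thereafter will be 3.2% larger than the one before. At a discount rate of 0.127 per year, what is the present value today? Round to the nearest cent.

Value at end of year 7: C₁ / (r − g) = $4,480.00 / (0.127 − 0.032) = $47,157.8947
Discount to today: PV = $47,157.8947 / (1 + 0.127)^7 = $47,157.8947 / 2.309231 = $20,421.47

$20421.47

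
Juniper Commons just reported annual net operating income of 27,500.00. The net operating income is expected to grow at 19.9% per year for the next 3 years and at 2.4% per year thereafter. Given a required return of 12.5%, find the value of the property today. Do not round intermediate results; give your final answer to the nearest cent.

431366.23

D_1 = 32972.50000
D_2 = 39534.02750
D_3 = 47401.29897
Terminal value at year 3: TV = D_3×(1+g_2)/(r−g_2) = 48538.93015/0.101 = 480583.46681
P_0 = D_1/(1+r)^1 + D_2/(1+r)^2 + D_3/(1+r)^3 + TV/(1+r)^3
    = 29308.88889 + 31236.76247 + 33291.44729 + 337529.12895 = 431366.22760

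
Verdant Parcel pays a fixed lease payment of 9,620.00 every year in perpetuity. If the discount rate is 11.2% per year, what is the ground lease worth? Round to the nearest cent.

85892.86

Level perpetuity: PV = C / r = 9,620.00 / 0.112 = 85,892.86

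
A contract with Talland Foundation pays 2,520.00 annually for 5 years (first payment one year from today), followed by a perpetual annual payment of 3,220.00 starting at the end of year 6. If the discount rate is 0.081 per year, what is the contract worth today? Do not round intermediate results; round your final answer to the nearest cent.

36965.54

PV of 5-year annuity: 2,520.00 × [1 − (1+0.081)^−5] / 0.081 = 10035.16633
Perpetuity value at year 5: 3,220.00 / 0.081 = 39753.08642
PV of perpetuity: 39753.08642 / (1+0.081)^5 = 26930.37389
Total PV = 10035.16633 + 26930.37389 = 36965.54022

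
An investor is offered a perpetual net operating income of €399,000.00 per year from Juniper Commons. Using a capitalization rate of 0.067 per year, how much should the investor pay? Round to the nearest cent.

€5955223.88

Level perpetuity: PV = C / r = €399,000.00 / 0.067 = €5,955,223.88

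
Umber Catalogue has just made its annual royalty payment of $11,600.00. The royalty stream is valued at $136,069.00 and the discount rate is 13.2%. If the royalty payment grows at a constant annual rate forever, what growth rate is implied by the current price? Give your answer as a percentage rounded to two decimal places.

4.31%

P = D₀(1+g)/(r−g) ⇒ P(r−g) = D₀(1+g) ⇒ g(P+D₀) = P·r − D₀
g = (P·r − D₀)/(P + D₀) = ($136,069.00×0.132 − $11,600.00) / ($136,069.00 + $11,600.00) = 0.043077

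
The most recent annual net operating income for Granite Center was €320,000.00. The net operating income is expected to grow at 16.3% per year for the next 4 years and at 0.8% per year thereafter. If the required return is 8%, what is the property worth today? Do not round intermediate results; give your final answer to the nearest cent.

D_1 = 372160.00000
D_2 = 432822.08000
D_3 = 503372.07904
D_4 = 585421.72792
Terminal value at year 4: TV = D_4×(1+g_2)/(r−g_2) = 590105.10175/0.072 = 8195904.19093
P_0 = D_1/(1+r)^1 + D_2/(1+r)^2 + D_3/(1+r)^3 + D_4/(1+r)^4 + TV/(1+r)^4
    = 344592.59259 + 371075.17147 + 399592.98557 + 430302.44650 + 6024234.25099 = 7569797.44712

€7569797.45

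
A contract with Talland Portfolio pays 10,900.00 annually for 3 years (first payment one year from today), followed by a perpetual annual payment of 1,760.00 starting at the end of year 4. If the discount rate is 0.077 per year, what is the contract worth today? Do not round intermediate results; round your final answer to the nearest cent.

PV of 3-year annuity: 10,900.00 × [1 − (1+0.077)^−3] / 0.077 = 28243.11287
Perpetuity value at year 3: 1,760.00 / 0.077 = 22857.14286
PV of perpetuity: 22857.14286 / (1+0.077)^3 = 18296.78702
Total PV = 28243.11287 + 18296.78702 = 46539.89988

46539.90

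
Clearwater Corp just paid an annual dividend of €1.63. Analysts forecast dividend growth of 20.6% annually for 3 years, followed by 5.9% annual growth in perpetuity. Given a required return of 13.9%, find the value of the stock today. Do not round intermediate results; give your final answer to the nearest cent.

D_1 = 1.96578
D_2 = 2.37073
D_3 = 2.85910
Terminal value at year 3: TV = D_3×(1+g_2)/(r−g_2) = 3.02779/0.08 = 37.84735
P_0 = D_1/(1+r)^1 + D_2/(1+r)^2 + D_3/(1+r)^3 + TV/(1+r)^3
    = 1.72588 + 1.82740 + 1.93490 + 25.61323 = 31.10142

€31.10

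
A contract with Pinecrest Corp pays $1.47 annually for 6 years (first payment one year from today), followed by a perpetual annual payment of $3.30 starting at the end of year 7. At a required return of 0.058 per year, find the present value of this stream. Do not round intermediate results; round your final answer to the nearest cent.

$47.84

PV of 6-year annuity: $1.47 × [1 − (1+0.058)^−6] / 0.058 = 7.27411
Perpetuity value at year 6: $3.30 / 0.058 = 56.89655
PV of perpetuity: 56.89655 / (1+0.058)^6 = 40.56691
Total PV = 7.27411 + 40.56691 = 47.84102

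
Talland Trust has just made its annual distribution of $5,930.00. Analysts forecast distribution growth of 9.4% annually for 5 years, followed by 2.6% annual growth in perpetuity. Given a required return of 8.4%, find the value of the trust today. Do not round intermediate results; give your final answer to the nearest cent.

D_1 = 6487.42000
D_2 = 7097.23748
D_3 = 7764.37780
D_4 = 8494.22932
D_5 = 9292.68687
Terminal value at year 5: TV = D_5×(1+g_2)/(r−g_2) = 9534.29673/0.058 = 164384.42640
P_0 = D_1/(1+r)^1 + D_2/(1+r)^2 + D_3/(1+r)^3 + D_4/(1+r)^4 + D_5/(1+r)^5 + TV/(1+r)^5
    = 5984.70480 + 6039.91425 + 6095.63302 + 6151.86579 + 6208.61732 + 109828.29955 = 140309.03473

$140309.03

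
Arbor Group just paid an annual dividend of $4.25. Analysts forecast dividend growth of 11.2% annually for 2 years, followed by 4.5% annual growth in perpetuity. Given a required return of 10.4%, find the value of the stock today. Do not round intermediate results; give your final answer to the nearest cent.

$84.96

D_1 = 4.72600
D_2 = 5.25531
Terminal value at year 2: TV = D_2×(1+g_2)/(r−g_2) = 5.49180/0.059 = 93.08137
P_0 = D_1/(1+r)^1 + D_2/(1+r)^2 + TV/(1+r)^2
    = 4.28080 + 4.31182 + 76.37032 = 84.96294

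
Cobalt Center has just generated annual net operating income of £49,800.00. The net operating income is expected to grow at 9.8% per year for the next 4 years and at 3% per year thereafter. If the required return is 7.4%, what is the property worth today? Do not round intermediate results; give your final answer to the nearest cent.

£1484101.01

D_1 = 54680.40000
D_2 = 60039.07920
D_3 = 65922.90896
D_4 = 72383.35404
Terminal value at year 4: TV = D_4×(1+g_2)/(r−g_2) = 74554.85466/0.044 = 1694428.51502
P_0 = D_1/(1+r)^1 + D_2/(1+r)^2 + D_3/(1+r)^3 + D_4/(1+r)^4 + TV/(1+r)^4
    = 50912.84916 + 52050.56646 + 53213.70761 + 54402.84074 + 1273521.04466 = 1484101.00864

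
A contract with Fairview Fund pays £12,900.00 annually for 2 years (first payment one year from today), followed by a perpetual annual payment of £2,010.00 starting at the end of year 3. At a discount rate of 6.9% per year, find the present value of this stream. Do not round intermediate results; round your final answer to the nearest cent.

PV of 2-year annuity: £12,900.00 × [1 − (1+0.069)^−2] / 0.069 = 23355.80231
Perpetuity value at year 2: £2,010.00 / 0.069 = 29130.43478
PV of perpetuity: 29130.43478 / (1+0.069)^2 = 25491.27489
Total PV = 23355.80231 + 25491.27489 = 48847.07720

£48847.08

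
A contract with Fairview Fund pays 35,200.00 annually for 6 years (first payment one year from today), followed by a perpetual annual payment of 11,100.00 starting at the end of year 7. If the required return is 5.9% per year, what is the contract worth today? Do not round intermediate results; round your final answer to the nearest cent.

PV of 6-year annuity: 35,200.00 × [1 − (1+0.059)^−6] / 0.059 = 173634.98240
Perpetuity value at year 6: 11,100.00 / 0.059 = 188135.59322
PV of perpetuity: 188135.59322 / (1+0.059)^6 = 133381.38002
Total PV = 173634.98240 + 133381.38002 = 307016.36242

307016.36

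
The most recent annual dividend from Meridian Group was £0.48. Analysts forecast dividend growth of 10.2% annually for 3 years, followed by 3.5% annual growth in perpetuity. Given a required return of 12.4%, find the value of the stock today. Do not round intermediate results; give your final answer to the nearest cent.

D_1 = 0.52896
D_2 = 0.58291
D_3 = 0.64237
Terminal value at year 3: TV = D_3×(1+g_2)/(r−g_2) = 0.66485/0.089 = 7.47027
P_0 = D_1/(1+r)^1 + D_2/(1+r)^2 + D_3/(1+r)^3 + TV/(1+r)^3
    = 0.47060 + 0.46139 + 0.45236 + 5.26063 = 6.64499

£6.64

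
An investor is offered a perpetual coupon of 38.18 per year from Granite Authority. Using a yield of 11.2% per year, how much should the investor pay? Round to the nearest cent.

340.89

Level perpetuity: PV = C / r = 38.18 / 0.112 = 340.89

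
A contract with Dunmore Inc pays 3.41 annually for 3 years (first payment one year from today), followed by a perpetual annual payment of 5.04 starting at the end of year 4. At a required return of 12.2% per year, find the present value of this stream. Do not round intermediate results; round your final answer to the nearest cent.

37.41

PV of 3-year annuity: 3.41 × [1 − (1+0.122)^−3] / 0.122 = 8.16218
Perpetuity value at year 3: 5.04 / 0.122 = 41.31148
PV of perpetuity: 41.31148 / (1+0.122)^3 = 29.24773
Total PV = 8.16218 + 29.24773 = 37.40991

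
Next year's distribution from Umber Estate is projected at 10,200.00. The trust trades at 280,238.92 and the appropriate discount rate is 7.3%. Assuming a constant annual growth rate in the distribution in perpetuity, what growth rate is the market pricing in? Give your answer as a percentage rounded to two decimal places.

3.66%

P = D₁/(r−g) ⇒ g = r − D₁/P = 0.073 − 10,200.00/280,238.92 = 0.036602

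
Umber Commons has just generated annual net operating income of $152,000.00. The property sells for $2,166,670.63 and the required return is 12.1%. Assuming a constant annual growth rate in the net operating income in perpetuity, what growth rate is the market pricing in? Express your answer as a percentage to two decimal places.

4.75%

P = D₀(1+g)/(r−g) ⇒ P(r−g) = D₀(1+g) ⇒ g(P+D₀) = P·r − D₀
g = (P·r − D₀)/(P + D₀) = ($2,166,670.63×0.121 − $152,000.00) / ($2,166,670.63 + $152,000.00) = 0.047513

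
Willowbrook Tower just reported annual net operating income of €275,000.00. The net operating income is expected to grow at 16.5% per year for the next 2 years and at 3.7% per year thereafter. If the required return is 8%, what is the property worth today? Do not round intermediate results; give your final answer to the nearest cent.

€8333613.26

D_1 = 320375.00000
D_2 = 373236.87500
Terminal value at year 2: TV = D_2×(1+g_2)/(r−g_2) = 387046.63938/0.043 = 9001084.63663
P_0 = D_1/(1+r)^1 + D_2/(1+r)^2 + TV/(1+r)^2
    = 296643.51852 + 319990.46211 + 7716979.28380 = 8333613.26443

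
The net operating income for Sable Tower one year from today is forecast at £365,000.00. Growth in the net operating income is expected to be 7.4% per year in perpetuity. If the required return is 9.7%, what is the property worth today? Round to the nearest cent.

Growing perpetuity: P = D₁ / (r − g) = £365,000.0000 / (0.097 − 0.074) = £15,869,565.22

£15869565.22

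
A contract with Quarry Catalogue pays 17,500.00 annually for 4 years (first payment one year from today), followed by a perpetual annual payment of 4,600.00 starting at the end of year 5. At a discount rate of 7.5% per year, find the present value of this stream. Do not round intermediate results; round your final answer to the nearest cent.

PV of 4-year annuity: 17,500.00 × [1 − (1+0.075)^−4] / 0.075 = 58613.20972
Perpetuity value at year 4: 4,600.00 / 0.075 = 61333.33333
PV of perpetuity: 61333.33333 / (1+0.075)^4 = 45926.43249
Total PV = 58613.20972 + 45926.43249 = 104539.64221

104539.64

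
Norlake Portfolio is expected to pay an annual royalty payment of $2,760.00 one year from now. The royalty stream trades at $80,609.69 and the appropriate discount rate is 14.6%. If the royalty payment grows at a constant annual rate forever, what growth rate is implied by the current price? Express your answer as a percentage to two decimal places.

P = D₁/(r−g) ⇒ g = r − D₁/P = 0.146 − $2,760.00/$80,609.69 = 0.111761

11.18%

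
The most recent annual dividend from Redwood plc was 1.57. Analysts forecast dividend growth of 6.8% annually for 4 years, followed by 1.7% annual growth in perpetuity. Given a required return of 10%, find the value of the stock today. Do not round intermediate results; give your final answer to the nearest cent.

D_1 = 1.67676
D_2 = 1.79078
D_3 = 1.91255
D_4 = 2.04261
Terminal value at year 4: TV = D_4×(1+g_2)/(r−g_2) = 2.07733/0.083 = 25.02808
P_0 = D_1/(1+r)^1 + D_2/(1+r)^2 + D_3/(1+r)^3 + D_4/(1+r)^4 + TV/(1+r)^4
    = 1.52433 + 1.47998 + 1.43693 + 1.39513 + 17.09451 = 22.93088

22.93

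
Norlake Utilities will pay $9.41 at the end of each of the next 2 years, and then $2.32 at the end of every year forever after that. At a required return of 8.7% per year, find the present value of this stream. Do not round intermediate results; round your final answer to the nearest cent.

PV of 2-year annuity: $9.41 × [1 − (1+0.087)^−2] / 0.087 = 16.62084
Perpetuity value at year 2: $2.32 / 0.087 = 26.66667
PV of perpetuity: 26.66667 / (1+0.087)^2 = 22.56886
Total PV = 16.62084 + 22.56886 = 39.18970

$39.19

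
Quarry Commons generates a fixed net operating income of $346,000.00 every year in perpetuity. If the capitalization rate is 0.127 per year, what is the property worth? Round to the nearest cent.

$2724409.45

Level perpetuity: PV = C / r = $346,000.00 / 0.127 = $2,724,409.45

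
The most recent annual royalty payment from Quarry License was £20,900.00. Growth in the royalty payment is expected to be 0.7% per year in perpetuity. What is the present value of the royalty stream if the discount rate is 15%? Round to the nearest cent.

D₁ = D₀ × (1 + g) = £20,900.00 × 1.007 = £21,046.3000
Growing perpetuity: P = D₁ / (r − g) = £21,046.3000 / (0.15 − 0.007) = £147,176.92

£147176.92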